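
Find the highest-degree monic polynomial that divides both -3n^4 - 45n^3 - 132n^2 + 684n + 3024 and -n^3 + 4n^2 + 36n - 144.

n^2 + 2n - 24

By polynomial division,
  -3n^4 - 45n^3 - 132n^2 + 684n + 3024 = (3n + 57)(-n^3 + 4n^2 + 36n - 144) + (-468n^2 - 936n + 11232)
  -n^3 + 4n^2 + 36n - 144 = ((1/468)n - 1/78)(-468n^2 - 936n + 11232) + (0)
Last nonzero remainder: -468n^2 - 936n + 11232. Dividing through by -468 gives the monic gcd n^2 + 2n - 24.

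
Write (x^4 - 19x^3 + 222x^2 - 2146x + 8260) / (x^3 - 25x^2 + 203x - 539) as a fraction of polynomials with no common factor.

(x^3 - 12x^2 + 138x - 1180)/(x^2 - 18x + 77)

Repeated division with remainder:
  x^4 - 19x^3 + 222x^2 - 2146x + 8260 = (x + 6)(x^3 - 25x^2 + 203x - 539) + (169x^2 - 2825x + 11494)
  x^3 - 25x^2 + 203x - 539 = ((1/169)x - 1400/28561)(169x^2 - 2825x + 11494) + (-(99603/28561)x + 697221/28561)
  169x^2 - 2825x + 11494 = (-(4826809/99603)x + 46897162/99603)(-(99603/28561)x + 697221/28561) + (0)
Last nonzero remainder: -(99603/28561)x + 697221/28561. Dividing through by -99603/28561 gives the monic gcd x - 7.
Cancel x - 7 from numerator and denominator to get the reduced form.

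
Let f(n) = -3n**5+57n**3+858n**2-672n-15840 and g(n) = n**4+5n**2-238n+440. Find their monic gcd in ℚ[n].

Repeated division with remainder:
  -3n**5+57n**3+858n**2-672n-15840 = (-3n)(n**4+5n**2-238n+440) + (72n**3+144n**2+648n-15840)
  n**4+5n**2-238n+440 = ((1/72)n-1/36)(72n**3+144n**2+648n-15840) + (0)
Last nonzero remainder: 72n**3+144n**2+648n-15840. Dividing through by 72 gives the monic gcd n**3+2n**2+9n-220.

n**3+2n**2+9n-220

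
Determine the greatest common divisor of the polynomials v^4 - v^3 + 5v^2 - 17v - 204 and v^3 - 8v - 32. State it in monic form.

v - 4

Euclidean algorithm in ℚ[v]:
  v^4 - v^3 + 5v^2 - 17v - 204 = (v - 1)(v^3 - 8v - 32) + (13v^2 + 7v - 236)
  v^3 - 8v - 32 = ((1/13)v - 7/169)(13v^2 + 7v - 236) + ((1765/169)v - 7060/169)
  13v^2 + 7v - 236 = ((2197/1765)v + 9971/1765)((1765/169)v - 7060/169) + (0)
Last nonzero remainder: (1765/169)v - 7060/169. Dividing through by 1765/169 gives the monic gcd v - 4.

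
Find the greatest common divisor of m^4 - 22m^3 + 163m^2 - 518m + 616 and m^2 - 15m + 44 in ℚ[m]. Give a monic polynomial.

m^2 - 15m + 44

Repeated division with remainder:
  m^4 - 22m^3 + 163m^2 - 518m + 616 = (m^2 - 7m + 14)(m^2 - 15m + 44) + (0)
The last nonzero remainder m^2 - 15m + 44 is already monic.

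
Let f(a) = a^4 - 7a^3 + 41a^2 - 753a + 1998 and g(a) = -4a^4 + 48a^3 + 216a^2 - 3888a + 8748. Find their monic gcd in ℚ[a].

a^2 - 12a + 27

Repeated division with remainder:
  a^4 - 7a^3 + 41a^2 - 753a + 1998 = (-1/4)(-4a^4 + 48a^3 + 216a^2 - 3888a + 8748) + (5a^3 + 95a^2 - 1725a + 4185)
  -4a^4 + 48a^3 + 216a^2 - 3888a + 8748 = (-(4/5)a + 124/5)(5a^3 + 95a^2 - 1725a + 4185) + (-3520a^2 + 42240a - 95040)
  5a^3 + 95a^2 - 1725a + 4185 = (-(1/704)a - 31/704)(-3520a^2 + 42240a - 95040) + (0)
Last nonzero remainder: -3520a^2 + 42240a - 95040. Dividing through by -3520 gives the monic gcd a^2 - 12a + 27.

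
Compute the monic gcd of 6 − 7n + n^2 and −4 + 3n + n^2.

−1 + n

Repeated division with remainder:
  n^2 − 7n + 6 = (n^2 + 3n − 4) + (−10n + 10)
  n^2 + 3n − 4 = (−(1/10)n − 2/5)(−10n + 10) + (0)
Last nonzero remainder: −10n + 10. Dividing through by −10 gives the monic gcd n − 1.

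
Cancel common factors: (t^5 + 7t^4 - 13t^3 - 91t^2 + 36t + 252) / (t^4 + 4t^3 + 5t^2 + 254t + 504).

Repeated division with remainder:
  t^5 + 7t^4 - 13t^3 - 91t^2 + 36t + 252 = (t + 3)(t^4 + 4t^3 + 5t^2 + 254t + 504) + (-30t^3 - 360t^2 - 1230t - 1260)
  t^4 + 4t^3 + 5t^2 + 254t + 504 = (-(1/30)t + 4/15)(-30t^3 - 360t^2 - 1230t - 1260) + (60t^2 + 540t + 840)
  -30t^3 - 360t^2 - 1230t - 1260 = (-(1/2)t - 3/2)(60t^2 + 540t + 840) + (0)
Last nonzero remainder: 60t^2 + 540t + 840. Dividing through by 60 gives the monic gcd t^2 + 9t + 14.
Cancel t^2 + 9t + 14 from numerator and denominator to get the reduced form.

(t^3 - 2t^2 - 9t + 18)/(t^2 - 5t + 36)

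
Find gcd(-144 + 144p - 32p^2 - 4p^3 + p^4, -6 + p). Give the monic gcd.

-6 + p

Euclidean algorithm in ℚ[p]:
  p^4 - 4p^3 - 32p^2 + 144p - 144 = (p^3 + 2p^2 - 20p + 24)(p - 6) + (0)
The last nonzero remainder p - 6 is already monic.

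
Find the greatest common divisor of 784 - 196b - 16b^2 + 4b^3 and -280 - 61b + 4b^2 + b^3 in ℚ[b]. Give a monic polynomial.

7 + b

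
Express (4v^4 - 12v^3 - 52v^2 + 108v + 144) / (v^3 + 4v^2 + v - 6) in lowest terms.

Euclidean algorithm in ℚ[v]:
  4v^4 - 12v^3 - 52v^2 + 108v + 144 = (4v - 28)(v^3 + 4v^2 + v - 6) + (56v^2 + 160v - 24)
  v^3 + 4v^2 + v - 6 = ((1/56)v + 1/49)(56v^2 + 160v - 24) + (-(90/49)v - 270/49)
  56v^2 + 160v - 24 = (-(1372/45)v + 196/45)(-(90/49)v - 270/49) + (0)
Last nonzero remainder: -(90/49)v - 270/49. Dividing through by -90/49 gives the monic gcd v + 3.
Cancel v + 3 from numerator and denominator to get the reduced form.

(4v^3 - 24v^2 + 20v + 48)/(v^2 + v - 2)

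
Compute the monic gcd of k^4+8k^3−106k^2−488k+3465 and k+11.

k+11

Apply the Euclidean algorithm:
  k^4+8k^3−106k^2−488k+3465 = (k^3−3k^2−73k+315)(k+11) + (0)
The last nonzero remainder k+11 is already monic.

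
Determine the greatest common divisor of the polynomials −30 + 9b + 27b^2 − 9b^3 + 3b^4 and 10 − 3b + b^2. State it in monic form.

10 − 3b + b^2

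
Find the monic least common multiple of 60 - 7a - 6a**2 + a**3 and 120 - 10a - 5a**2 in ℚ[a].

360 + 18a - 43a**2 + a**4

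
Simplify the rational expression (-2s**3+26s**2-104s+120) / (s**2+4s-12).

By polynomial division,
  -2s**3+26s**2-104s+120 = (-2s+34)(s**2+4s-12) + (-264s+528)
  s**2+4s-12 = (-(1/264)s-1/44)(-264s+528) + (0)
Last nonzero remainder: -264s+528. Dividing through by -264 gives the monic gcd s-2.
Cancel s-2 from numerator and denominator to get the reduced form.

(-2s**2+22s-60)/(s+6)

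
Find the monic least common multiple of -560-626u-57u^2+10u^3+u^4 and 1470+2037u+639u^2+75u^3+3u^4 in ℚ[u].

-3920-4942u-1025u^2+13u^3+17u^4+u^5

Apply the Euclidean algorithm:
  u^4+10u^3-57u^2-626u-560 = (1/3)(3u^4+75u^3+639u^2+2037u+1470) + (-15u^3-270u^2-1305u-1050)
  3u^4+75u^3+639u^2+2037u+1470 = (-(1/5)u-7/5)(-15u^3-270u^2-1305u-1050) + (0)
Last nonzero remainder: -15u^3-270u^2-1305u-1050. Dividing through by -15 gives the monic gcd u^3+18u^2+87u+70.
Then lcm(f, g) = f·g / gcd(f, g); expanding and making the result monic gives the answer.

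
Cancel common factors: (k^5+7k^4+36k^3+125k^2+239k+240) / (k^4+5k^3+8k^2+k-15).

(k^2+k+16)/(k-1)

Euclidean algorithm in ℚ[k]:
  k^5+7k^4+36k^3+125k^2+239k+240 = (k+2)(k^4+5k^3+8k^2+k-15) + (18k^3+108k^2+252k+270)
  k^4+5k^3+8k^2+k-15 = ((1/18)k-1/18)(18k^3+108k^2+252k+270) + (0)
Last nonzero remainder: 18k^3+108k^2+252k+270. Dividing through by 18 gives the monic gcd k^3+6k^2+14k+15.
Cancel k^3+6k^2+14k+15 from numerator and denominator to get the reduced form.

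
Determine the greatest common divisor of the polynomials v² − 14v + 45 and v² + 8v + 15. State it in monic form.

1

Apply the Euclidean algorithm:
  v² − 14v + 45 = (v² + 8v + 15) + (−22v + 30)
  v² + 8v + 15 = (−(1/22)v − 103/242)(−22v + 30) + (3360/121)
  −22v + 30 = (−(1331/1680)v + 121/112)(3360/121) + (0)
The last nonzero remainder is the constant 3360/121, so the polynomials are coprime and gcd = 1.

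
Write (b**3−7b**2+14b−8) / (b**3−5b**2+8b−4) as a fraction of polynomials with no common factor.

(b−4)/(b−2)

By polynomial division,
  b**3−7b**2+14b−8 = (b**3−5b**2+8b−4) + (−2b**2+6b−4)
  b**3−5b**2+8b−4 = (−(1/2)b+1)(−2b**2+6b−4) + (0)
Last nonzero remainder: −2b**2+6b−4. Dividing through by −2 gives the monic gcd b**2−3b+2.
Cancel b**2−3b+2 from numerator and denominator to get the reduced form.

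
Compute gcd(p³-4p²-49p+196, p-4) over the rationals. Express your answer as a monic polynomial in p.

Apply the Euclidean algorithm:
  p³-4p²-49p+196 = (p²-49)(p-4) + (0)
The last nonzero remainder p-4 is already monic.

p-4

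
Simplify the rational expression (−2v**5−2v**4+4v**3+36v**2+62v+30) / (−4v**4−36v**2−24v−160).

(v**3−v**2−5v−3)/(2v**2−4v+16)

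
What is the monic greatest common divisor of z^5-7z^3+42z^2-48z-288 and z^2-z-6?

z^2-z-6

Euclidean algorithm in ℚ[z]:
  z^5-7z^3+42z^2-48z-288 = (z^3+z^2+48)(z^2-z-6) + (0)
The last nonzero remainder z^2-z-6 is already monic.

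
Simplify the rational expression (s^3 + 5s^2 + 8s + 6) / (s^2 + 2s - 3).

Apply the Euclidean algorithm:
  s^3 + 5s^2 + 8s + 6 = (s + 3)(s^2 + 2s - 3) + (5s + 15)
  s^2 + 2s - 3 = ((1/5)s - 1/5)(5s + 15) + (0)
Last nonzero remainder: 5s + 15. Dividing through by 5 gives the monic gcd s + 3.
Cancel s + 3 from numerator and denominator to get the reduced form.

(s^2 + 2s + 2)/(s - 1)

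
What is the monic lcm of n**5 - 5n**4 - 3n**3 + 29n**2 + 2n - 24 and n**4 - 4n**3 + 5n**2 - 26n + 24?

Apply the Euclidean algorithm:
  n**5 - 5n**4 - 3n**3 + 29n**2 + 2n - 24 = (n - 1)(n**4 - 4n**3 + 5n**2 - 26n + 24) + (-12n**3 + 60n**2 - 48n)
  n**4 - 4n**3 + 5n**2 - 26n + 24 = (-(1/12)n - 1/12)(-12n**3 + 60n**2 - 48n) + (6n**2 - 30n + 24)
  -12n**3 + 60n**2 - 48n = (-2n)(6n**2 - 30n + 24) + (0)
Last nonzero remainder: 6n**2 - 30n + 24. Dividing through by 6 gives the monic gcd n**2 - 5n + 4.
Then lcm(f, g) = f·g / gcd(f, g); expanding and making the result monic gives the answer.

n**7 - 4n**6 - 2n**5 - 4n**4 + 13n**3 + 152n**2 - 12n - 144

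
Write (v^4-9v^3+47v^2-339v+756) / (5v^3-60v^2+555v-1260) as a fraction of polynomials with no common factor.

(v^3-6v^2+29v-252)/(5v^2-45v+420)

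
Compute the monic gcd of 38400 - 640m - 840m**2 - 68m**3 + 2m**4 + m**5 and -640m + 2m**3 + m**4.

80 + 10m + m**2

Repeated division with remainder:
  m**5 + 2m**4 - 68m**3 - 840m**2 - 640m + 38400 = (m)(m**4 + 2m**3 - 640m) + (-68m**3 - 200m**2 - 640m + 38400)
  m**4 + 2m**3 - 640m = (-(1/68)m + 4/289)(-68m**3 - 200m**2 - 640m + 38400) + (-(1920/289)m**2 - (19200/289)m - 153600/289)
  -68m**3 - 200m**2 - 640m + 38400 = ((4913/480)m - 289/4)(-(1920/289)m**2 - (19200/289)m - 153600/289) + (0)
Last nonzero remainder: -(1920/289)m**2 - (19200/289)m - 153600/289. Dividing through by -1920/289 gives the monic gcd m**2 + 10m + 80.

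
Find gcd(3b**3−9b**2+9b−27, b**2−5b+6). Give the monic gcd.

Repeated division with remainder:
  3b**3−9b**2+9b−27 = (3b+6)(b**2−5b+6) + (21b−63)
  b**2−5b+6 = ((1/21)b−2/21)(21b−63) + (0)
Last nonzero remainder: 21b−63. Dividing through by 21 gives the monic gcd b−3.

b−3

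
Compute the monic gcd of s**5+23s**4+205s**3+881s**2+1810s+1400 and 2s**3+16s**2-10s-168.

Euclidean algorithm in ℚ[s]:
  s**5+23s**4+205s**3+881s**2+1810s+1400 = ((1/2)s**2+(15/2)s+45)(2s**3+16s**2-10s-168) + (320s**2+3520s+8960)
  2s**3+16s**2-10s-168 = ((1/160)s-3/160)(320s**2+3520s+8960) + (0)
Last nonzero remainder: 320s**2+3520s+8960. Dividing through by 320 gives the monic gcd s**2+11s+28.

s**2+11s+28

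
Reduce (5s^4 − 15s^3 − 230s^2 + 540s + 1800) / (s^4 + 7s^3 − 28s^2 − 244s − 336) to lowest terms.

(5s^2 + 5s − 150)/(s^2 + 11s + 28)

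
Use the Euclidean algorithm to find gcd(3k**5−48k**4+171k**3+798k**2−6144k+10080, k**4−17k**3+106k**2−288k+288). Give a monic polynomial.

Repeated division with remainder:
  3k**5−48k**4+171k**3+798k**2−6144k+10080 = (3k+3)(k**4−17k**3+106k**2−288k+288) + (−96k**3+1344k**2−6144k+9216)
  k**4−17k**3+106k**2−288k+288 = (−(1/96)k+1/32)(−96k**3+1344k**2−6144k+9216) + (0)
Last nonzero remainder: −96k**3+1344k**2−6144k+9216. Dividing through by −96 gives the monic gcd k**3−14k**2+64k−96.

k**3−14k**2+64k−96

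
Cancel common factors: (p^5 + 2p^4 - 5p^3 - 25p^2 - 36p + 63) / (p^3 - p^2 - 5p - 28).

(p^3 - p^2 - 9p + 9)/(p - 4)

Euclidean algorithm in ℚ[p]:
  p^5 + 2p^4 - 5p^3 - 25p^2 - 36p + 63 = (p^2 + 3p + 3)(p^3 - p^2 - 5p - 28) + (21p^2 + 63p + 147)
  p^3 - p^2 - 5p - 28 = ((1/21)p - 4/21)(21p^2 + 63p + 147) + (0)
Last nonzero remainder: 21p^2 + 63p + 147. Dividing through by 21 gives the monic gcd p^2 + 3p + 7.
Cancel p^2 + 3p + 7 from numerator and denominator to get the reduced form.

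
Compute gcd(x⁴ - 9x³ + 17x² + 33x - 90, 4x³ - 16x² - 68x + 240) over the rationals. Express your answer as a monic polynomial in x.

Repeated division with remainder:
  x⁴ - 9x³ + 17x² + 33x - 90 = ((1/4)x - 5/4)(4x³ - 16x² - 68x + 240) + (14x² - 112x + 210)
  4x³ - 16x² - 68x + 240 = ((2/7)x + 8/7)(14x² - 112x + 210) + (0)
Last nonzero remainder: 14x² - 112x + 210. Dividing through by 14 gives the monic gcd x² - 8x + 15.

x² - 8x + 15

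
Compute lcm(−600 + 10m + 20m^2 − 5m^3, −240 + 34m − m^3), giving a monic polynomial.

960 + 104m − 34m^2 + 4m^3 + m^4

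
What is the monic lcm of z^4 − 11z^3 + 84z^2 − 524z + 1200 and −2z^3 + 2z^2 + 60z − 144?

z^6 − 8z^5 + 33z^4 − 74z^3 − 1884z^2 + 13032z − 21600

Euclidean algorithm in ℚ[z]:
  z^4 − 11z^3 + 84z^2 − 524z + 1200 = (−(1/2)z + 5)(−2z^3 + 2z^2 + 60z − 144) + (104z^2 − 896z + 1920)
  −2z^3 + 2z^2 + 60z − 144 = (−(1/52)z − 99/676)(104z^2 − 896z + 1920) + (−(5796/169)z + 23184/169)
  104z^2 − 896z + 1920 = (−(4394/1449)z + 6760/483)(−(5796/169)z + 23184/169) + (0)
Last nonzero remainder: −(5796/169)z + 23184/169. Dividing through by −5796/169 gives the monic gcd z − 4.
Then lcm(f, g) = f·g / gcd(f, g); expanding and making the result monic gives the answer.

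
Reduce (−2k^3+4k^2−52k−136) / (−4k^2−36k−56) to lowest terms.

(k^2−4k+34)/(2k+14)

Repeated division with remainder:
  −2k^3+4k^2−52k−136 = ((1/2)k−11/2)(−4k^2−36k−56) + (−222k−444)
  −4k^2−36k−56 = ((2/111)k+14/111)(−222k−444) + (0)
Last nonzero remainder: −222k−444. Dividing through by −222 gives the monic gcd k+2.
Cancel k+2 from numerator and denominator to get the reduced form.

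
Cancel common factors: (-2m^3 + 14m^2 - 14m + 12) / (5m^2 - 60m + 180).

(-2m^2 + 2m - 2)/(5m - 30)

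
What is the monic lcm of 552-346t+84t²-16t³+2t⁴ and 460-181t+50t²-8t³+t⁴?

By polynomial division,
  2t⁴-16t³+84t²-346t+552 = (2)(t⁴-8t³+50t²-181t+460) + (-16t²+16t-368)
  t⁴-8t³+50t²-181t+460 = (-(1/16)t²+(7/16)t-5/4)(-16t²+16t-368) + (0)
Last nonzero remainder: -16t²+16t-368. Dividing through by -16 gives the monic gcd t²-t+23.
Then lcm(f, g) = f·g / gcd(f, g); expanding and making the result monic gives the answer.

5520-5392t+2327t²-627t³+118t⁴-15t⁵+t⁶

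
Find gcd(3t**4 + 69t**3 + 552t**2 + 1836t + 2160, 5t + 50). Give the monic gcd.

t + 10

Repeated division with remainder:
  3t**4 + 69t**3 + 552t**2 + 1836t + 2160 = ((3/5)t**3 + (39/5)t**2 + (162/5)t + 216/5)(5t + 50) + (0)
Last nonzero remainder: 5t + 50. Dividing through by 5 gives the monic gcd t + 10.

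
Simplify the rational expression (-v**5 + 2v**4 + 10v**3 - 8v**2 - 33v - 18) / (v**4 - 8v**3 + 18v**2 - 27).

(-v**2 - 3v - 2)/(v - 3)

Repeated division with remainder:
  -v**5 + 2v**4 + 10v**3 - 8v**2 - 33v - 18 = (-v - 6)(v**4 - 8v**3 + 18v**2 - 27) + (-20v**3 + 100v**2 - 60v - 180)
  v**4 - 8v**3 + 18v**2 - 27 = (-(1/20)v + 3/20)(-20v**3 + 100v**2 - 60v - 180) + (0)
Last nonzero remainder: -20v**3 + 100v**2 - 60v - 180. Dividing through by -20 gives the monic gcd v**3 - 5v**2 + 3v + 9.
Cancel v**3 - 5v**2 + 3v + 9 from numerator and denominator to get the reduced form.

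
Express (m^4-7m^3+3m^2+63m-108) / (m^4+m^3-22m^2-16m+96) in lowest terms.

(m^2-6m+9)/(m^2+2m-8)

Euclidean algorithm in ℚ[m]:
  m^4-7m^3+3m^2+63m-108 = (m^4+m^3-22m^2-16m+96) + (-8m^3+25m^2+79m-204)
  m^4+m^3-22m^2-16m+96 = (-(1/8)m-33/64)(-8m^3+25m^2+79m-204) + ((49/64)m^2-(49/64)m-147/16)
  -8m^3+25m^2+79m-204 = (-(512/49)m+1088/49)((49/64)m^2-(49/64)m-147/16) + (0)
Last nonzero remainder: (49/64)m^2-(49/64)m-147/16. Dividing through by 49/64 gives the monic gcd m^2-m-12.
Cancel m^2-m-12 from numerator and denominator to get the reduced form.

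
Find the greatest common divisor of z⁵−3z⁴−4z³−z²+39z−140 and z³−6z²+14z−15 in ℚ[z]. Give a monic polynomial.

z²−3z+5

Apply the Euclidean algorithm:
  z⁵−3z⁴−4z³−z²+39z−140 = (z²+3z)(z³−6z²+14z−15) + (−28z²+84z−140)
  z³−6z²+14z−15 = (−(1/28)z+3/28)(−28z²+84z−140) + (0)
Last nonzero remainder: −28z²+84z−140. Dividing through by −28 gives the monic gcd z²−3z+5.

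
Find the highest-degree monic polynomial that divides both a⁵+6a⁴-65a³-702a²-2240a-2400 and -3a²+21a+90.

By polynomial division,
  a⁵+6a⁴-65a³-702a²-2240a-2400 = (-(1/3)a³-(13/3)a²-(56/3)a-80/3)(-3a²+21a+90) + (0)
Last nonzero remainder: -3a²+21a+90. Dividing through by -3 gives the monic gcd a²-7a-30.

a²-7a-30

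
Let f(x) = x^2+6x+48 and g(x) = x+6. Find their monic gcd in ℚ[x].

1

By polynomial division,
  x^2+6x+48 = (x)(x+6) + (48)
  x+6 = ((1/48)x+1/8)(48) + (0)
The last nonzero remainder is the constant 48, so the polynomials are coprime and gcd = 1.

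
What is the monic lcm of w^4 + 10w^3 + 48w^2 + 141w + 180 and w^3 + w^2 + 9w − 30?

w^5 + 8w^4 + 28w^3 + 45w^2 − 102w − 360

Repeated division with remainder:
  w^4 + 10w^3 + 48w^2 + 141w + 180 = (w + 9)(w^3 + w^2 + 9w − 30) + (30w^2 + 90w + 450)
  w^3 + w^2 + 9w − 30 = ((1/30)w − 1/15)(30w^2 + 90w + 450) + (0)
Last nonzero remainder: 30w^2 + 90w + 450. Dividing through by 30 gives the monic gcd w^2 + 3w + 15.
Then lcm(f, g) = f·g / gcd(f, g); expanding and making the result monic gives the answer.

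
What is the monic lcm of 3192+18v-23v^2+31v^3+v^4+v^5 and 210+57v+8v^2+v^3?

15960+3282v-97v^2+132v^3+36v^4+6v^5+v^6

Repeated division with remainder:
  v^5+v^4+31v^3-23v^2+18v+3192 = (v^2-7v+30)(v^3+8v^2+57v+210) + (-74v^2-222v-3108)
  v^3+8v^2+57v+210 = (-(1/74)v-5/74)(-74v^2-222v-3108) + (0)
Last nonzero remainder: -74v^2-222v-3108. Dividing through by -74 gives the monic gcd v^2+3v+42.
Then lcm(f, g) = f·g / gcd(f, g); expanding and making the result monic gives the answer.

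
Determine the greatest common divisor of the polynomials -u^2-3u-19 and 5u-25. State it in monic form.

Repeated division with remainder:
  -u^2-3u-19 = (-(1/5)u-8/5)(5u-25) + (-59)
  5u-25 = (-(5/59)u+25/59)(-59) + (0)
The last nonzero remainder is the constant -59, so the polynomials are coprime and gcd = 1.

1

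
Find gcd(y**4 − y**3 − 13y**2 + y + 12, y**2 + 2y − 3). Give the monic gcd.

Apply the Euclidean algorithm:
  y**4 − y**3 − 13y**2 + y + 12 = (y**2 − 3y − 4)(y**2 + 2y − 3) + (0)
The last nonzero remainder y**2 + 2y − 3 is already monic.

y**2 + 2y − 3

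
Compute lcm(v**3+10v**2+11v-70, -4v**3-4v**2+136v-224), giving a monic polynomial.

Apply the Euclidean algorithm:
  v**3+10v**2+11v-70 = (-1/4)(-4v**3-4v**2+136v-224) + (9v**2+45v-126)
  -4v**3-4v**2+136v-224 = (-(4/9)v+16/9)(9v**2+45v-126) + (0)
Last nonzero remainder: 9v**2+45v-126. Dividing through by 9 gives the monic gcd v**2+5v-14.
Then lcm(f, g) = f·g / gcd(f, g); expanding and making the result monic gives the answer.

v**4+6v**3-29v**2-114v+280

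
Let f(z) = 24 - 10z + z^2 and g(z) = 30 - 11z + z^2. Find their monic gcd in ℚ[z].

Repeated division with remainder:
  z^2 - 10z + 24 = (z^2 - 11z + 30) + (z - 6)
  z^2 - 11z + 30 = (z - 5)(z - 6) + (0)
The last nonzero remainder z - 6 is already monic.

-6 + z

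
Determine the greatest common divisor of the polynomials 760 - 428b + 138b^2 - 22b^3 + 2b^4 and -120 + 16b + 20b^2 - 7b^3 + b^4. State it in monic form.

Apply the Euclidean algorithm:
  2b^4 - 22b^3 + 138b^2 - 428b + 760 = (2)(b^4 - 7b^3 + 20b^2 + 16b - 120) + (-8b^3 + 98b^2 - 460b + 1000)
  b^4 - 7b^3 + 20b^2 + 16b - 120 = (-(1/8)b - 21/32)(-8b^3 + 98b^2 - 460b + 1000) + ((429/16)b^2 - (1287/8)b + 2145/4)
  -8b^3 + 98b^2 - 460b + 1000 = (-(128/429)b + 800/429)((429/16)b^2 - (1287/8)b + 2145/4) + (0)
Last nonzero remainder: (429/16)b^2 - (1287/8)b + 2145/4. Dividing through by 429/16 gives the monic gcd b^2 - 6b + 20.

20 - 6b + b^2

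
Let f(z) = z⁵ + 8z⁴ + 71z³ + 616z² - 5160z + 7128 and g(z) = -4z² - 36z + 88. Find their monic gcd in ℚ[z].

z² + 9z - 22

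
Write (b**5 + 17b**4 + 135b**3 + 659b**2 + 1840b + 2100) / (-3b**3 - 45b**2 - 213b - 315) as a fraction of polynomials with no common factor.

Euclidean algorithm in ℚ[b]:
  b**5 + 17b**4 + 135b**3 + 659b**2 + 1840b + 2100 = (-(1/3)b**2 - (2/3)b - 34/3)(-3b**3 - 45b**2 - 213b - 315) + (-98b**2 - 784b - 1470)
  -3b**3 - 45b**2 - 213b - 315 = ((3/98)b + 3/14)(-98b**2 - 784b - 1470) + (0)
Last nonzero remainder: -98b**2 - 784b - 1470. Dividing through by -98 gives the monic gcd b**2 + 8b + 15.
Cancel b**2 + 8b + 15 from numerator and denominator to get the reduced form.

(-b**3 - 9b**2 - 48b - 140)/(3b + 21)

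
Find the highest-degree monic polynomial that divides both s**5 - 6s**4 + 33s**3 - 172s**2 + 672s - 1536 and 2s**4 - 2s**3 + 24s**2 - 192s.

s**3 - s**2 + 12s - 96

Apply the Euclidean algorithm:
  s**5 - 6s**4 + 33s**3 - 172s**2 + 672s - 1536 = ((1/2)s - 5/2)(2s**4 - 2s**3 + 24s**2 - 192s) + (16s**3 - 16s**2 + 192s - 1536)
  2s**4 - 2s**3 + 24s**2 - 192s = ((1/8)s)(16s**3 - 16s**2 + 192s - 1536) + (0)
Last nonzero remainder: 16s**3 - 16s**2 + 192s - 1536. Dividing through by 16 gives the monic gcd s**3 - s**2 + 12s - 96.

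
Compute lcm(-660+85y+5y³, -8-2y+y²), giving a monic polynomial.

-264-98y+17y²+2y³+y⁴

Repeated division with remainder:
  5y³+85y-660 = (5y+10)(y²-2y-8) + (145y-580)
  y²-2y-8 = ((1/145)y+2/145)(145y-580) + (0)
Last nonzero remainder: 145y-580. Dividing through by 145 gives the monic gcd y-4.
Then lcm(f, g) = f·g / gcd(f, g); expanding and making the result monic gives the answer.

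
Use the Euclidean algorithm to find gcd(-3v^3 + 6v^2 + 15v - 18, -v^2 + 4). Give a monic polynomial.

v + 2

Repeated division with remainder:
  -3v^3 + 6v^2 + 15v - 18 = (3v - 6)(-v^2 + 4) + (3v + 6)
  -v^2 + 4 = (-(1/3)v + 2/3)(3v + 6) + (0)
Last nonzero remainder: 3v + 6. Dividing through by 3 gives the monic gcd v + 2.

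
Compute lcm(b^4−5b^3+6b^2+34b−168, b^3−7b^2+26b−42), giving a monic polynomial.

b^5−8b^4+21b^3+16b^2−270b+504

Euclidean algorithm in ℚ[b]:
  b^4−5b^3+6b^2+34b−168 = (b+2)(b^3−7b^2+26b−42) + (−6b^2+24b−84)
  b^3−7b^2+26b−42 = (−(1/6)b+1/2)(−6b^2+24b−84) + (0)
Last nonzero remainder: −6b^2+24b−84. Dividing through by −6 gives the monic gcd b^2−4b+14.
Then lcm(f, g) = f·g / gcd(f, g); expanding and making the result monic gives the answer.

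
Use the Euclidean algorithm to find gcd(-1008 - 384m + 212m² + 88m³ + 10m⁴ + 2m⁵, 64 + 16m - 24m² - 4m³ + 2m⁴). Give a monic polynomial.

-4 + m²

Apply the Euclidean algorithm:
  2m⁵ + 10m⁴ + 88m³ + 212m² - 384m - 1008 = (m + 7)(2m⁴ - 4m³ - 24m² + 16m + 64) + (140m³ + 364m² - 560m - 1456)
  2m⁴ - 4m³ - 24m² + 16m + 64 = ((1/70)m - 23/350)(140m³ + 364m² - 560m - 1456) + ((198/25)m² - 792/25)
  140m³ + 364m² - 560m - 1456 = ((1750/99)m + 4550/99)((198/25)m² - 792/25) + (0)
Last nonzero remainder: (198/25)m² - 792/25. Dividing through by 198/25 gives the monic gcd m² - 4.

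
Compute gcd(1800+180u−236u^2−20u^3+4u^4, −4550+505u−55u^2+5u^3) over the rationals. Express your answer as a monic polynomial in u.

−10+u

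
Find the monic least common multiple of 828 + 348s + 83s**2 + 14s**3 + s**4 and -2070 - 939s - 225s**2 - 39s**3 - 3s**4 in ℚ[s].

Apply the Euclidean algorithm:
  s**4 + 14s**3 + 83s**2 + 348s + 828 = (-1/3)(-3s**4 - 39s**3 - 225s**2 - 939s - 2070) + (s**3 + 8s**2 + 35s + 138)
  -3s**4 - 39s**3 - 225s**2 - 939s - 2070 = (-3s - 15)(s**3 + 8s**2 + 35s + 138) + (0)
The last nonzero remainder s**3 + 8s**2 + 35s + 138 is already monic.
Then lcm(f, g) = f·g / gcd(f, g); expanding and making the result monic gives the answer.

4140 + 2568s + 763s**2 + 153s**3 + 19s**4 + s**5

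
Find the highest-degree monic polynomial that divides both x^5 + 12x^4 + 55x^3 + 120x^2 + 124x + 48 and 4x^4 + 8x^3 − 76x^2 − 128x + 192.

x^2 + 7x + 12

Euclidean algorithm in ℚ[x]:
  x^5 + 12x^4 + 55x^3 + 120x^2 + 124x + 48 = ((1/4)x + 5/2)(4x^4 + 8x^3 − 76x^2 − 128x + 192) + (54x^3 + 342x^2 + 396x − 432)
  4x^4 + 8x^3 − 76x^2 − 128x + 192 = ((2/27)x − 26/81)(54x^3 + 342x^2 + 396x − 432) + ((40/9)x^2 + (280/9)x + 160/3)
  54x^3 + 342x^2 + 396x − 432 = ((243/20)x − 81/10)((40/9)x^2 + (280/9)x + 160/3) + (0)
Last nonzero remainder: (40/9)x^2 + (280/9)x + 160/3. Dividing through by 40/9 gives the monic gcd x^2 + 7x + 12.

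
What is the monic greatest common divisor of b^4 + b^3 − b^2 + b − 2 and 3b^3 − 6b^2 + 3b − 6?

b^2 + 1

Apply the Euclidean algorithm:
  b^4 + b^3 − b^2 + b − 2 = ((1/3)b + 1)(3b^3 − 6b^2 + 3b − 6) + (4b^2 + 4)
  3b^3 − 6b^2 + 3b − 6 = ((3/4)b − 3/2)(4b^2 + 4) + (0)
Last nonzero remainder: 4b^2 + 4. Dividing through by 4 gives the monic gcd b^2 + 1.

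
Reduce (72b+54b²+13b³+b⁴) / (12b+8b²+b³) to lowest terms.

Euclidean algorithm in ℚ[b]:
  b⁴+13b³+54b²+72b = (b+5)(b³+8b²+12b) + (2b²+12b)
  b³+8b²+12b = ((1/2)b+1)(2b²+12b) + (0)
Last nonzero remainder: 2b²+12b. Dividing through by 2 gives the monic gcd b²+6b.
Cancel b²+6b from numerator and denominator to get the reduced form.

(12+7b+b²)/(2+b)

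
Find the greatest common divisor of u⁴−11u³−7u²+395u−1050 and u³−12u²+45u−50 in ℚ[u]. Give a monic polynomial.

u²−10u+25

Repeated division with remainder:
  u⁴−11u³−7u²+395u−1050 = (u+1)(u³−12u²+45u−50) + (−40u²+400u−1000)
  u³−12u²+45u−50 = (−(1/40)u+1/20)(−40u²+400u−1000) + (0)
Last nonzero remainder: −40u²+400u−1000. Dividing through by −40 gives the monic gcd u²−10u+25.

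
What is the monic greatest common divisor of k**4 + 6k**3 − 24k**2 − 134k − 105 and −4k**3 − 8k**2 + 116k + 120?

Apply the Euclidean algorithm:
  k**4 + 6k**3 − 24k**2 − 134k − 105 = (−(1/4)k − 1)(−4k**3 − 8k**2 + 116k + 120) + (−3k**2 + 12k + 15)
  −4k**3 − 8k**2 + 116k + 120 = ((4/3)k + 8)(−3k**2 + 12k + 15) + (0)
Last nonzero remainder: −3k**2 + 12k + 15. Dividing through by −3 gives the monic gcd k**2 − 4k − 5.

k**2 − 4k − 5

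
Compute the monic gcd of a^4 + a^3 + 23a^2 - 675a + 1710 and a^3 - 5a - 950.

Apply the Euclidean algorithm:
  a^4 + a^3 + 23a^2 - 675a + 1710 = (a + 1)(a^3 - 5a - 950) + (28a^2 + 280a + 2660)
  a^3 - 5a - 950 = ((1/28)a - 5/14)(28a^2 + 280a + 2660) + (0)
Last nonzero remainder: 28a^2 + 280a + 2660. Dividing through by 28 gives the monic gcd a^2 + 10a + 95.

a^2 + 10a + 95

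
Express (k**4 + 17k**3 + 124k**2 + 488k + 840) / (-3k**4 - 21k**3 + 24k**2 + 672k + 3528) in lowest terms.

(-k**2 - 11k - 30)/(3k**2 + 3k - 126)

Repeated division with remainder:
  k**4 + 17k**3 + 124k**2 + 488k + 840 = (-1/3)(-3k**4 - 21k**3 + 24k**2 + 672k + 3528) + (10k**3 + 132k**2 + 712k + 2016)
  -3k**4 - 21k**3 + 24k**2 + 672k + 3528 = (-(3/10)k + 93/50)(10k**3 + 132k**2 + 712k + 2016) + (-(198/25)k**2 - (1188/25)k - 5544/25)
  10k**3 + 132k**2 + 712k + 2016 = (-(125/99)k - 100/11)(-(198/25)k**2 - (1188/25)k - 5544/25) + (0)
Last nonzero remainder: -(198/25)k**2 - (1188/25)k - 5544/25. Dividing through by -198/25 gives the monic gcd k**2 + 6k + 28.
Cancel k**2 + 6k + 28 from numerator and denominator to get the reduced form.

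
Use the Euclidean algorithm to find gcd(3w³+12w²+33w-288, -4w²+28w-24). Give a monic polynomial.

1

Apply the Euclidean algorithm:
  3w³+12w²+33w-288 = (-(3/4)w-33/4)(-4w²+28w-24) + (246w-486)
  -4w²+28w-24 = (-(2/123)w+412/5043)(246w-486) + (26400/1681)
  246w-486 = ((68921/4400)w-136161/4400)(26400/1681) + (0)
The last nonzero remainder is the constant 26400/1681, so the polynomials are coprime and gcd = 1.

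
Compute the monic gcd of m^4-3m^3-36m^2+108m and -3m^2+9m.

m^2-3m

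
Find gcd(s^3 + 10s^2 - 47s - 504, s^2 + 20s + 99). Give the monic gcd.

s + 9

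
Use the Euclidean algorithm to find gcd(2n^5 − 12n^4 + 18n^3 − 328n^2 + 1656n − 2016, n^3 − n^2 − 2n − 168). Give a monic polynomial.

Apply the Euclidean algorithm:
  2n^5 − 12n^4 + 18n^3 − 328n^2 + 1656n − 2016 = (2n^2 − 10n + 12)(n^3 − n^2 − 2n − 168) + (0)
The last nonzero remainder n^3 − n^2 − 2n − 168 is already monic.

n^3 − n^2 − 2n − 168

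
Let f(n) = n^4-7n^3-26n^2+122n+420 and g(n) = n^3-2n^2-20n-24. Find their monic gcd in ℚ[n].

n-6

By polynomial division,
  n^4-7n^3-26n^2+122n+420 = (n-5)(n^3-2n^2-20n-24) + (-16n^2+46n+300)
  n^3-2n^2-20n-24 = (-(1/16)n-7/128)(-16n^2+46n+300) + ((81/64)n-243/32)
  -16n^2+46n+300 = (-(1024/81)n-3200/81)((81/64)n-243/32) + (0)
Last nonzero remainder: (81/64)n-243/32. Dividing through by 81/64 gives the monic gcd n-6.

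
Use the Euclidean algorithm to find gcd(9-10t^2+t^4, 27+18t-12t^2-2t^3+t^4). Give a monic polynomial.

-9-9t+t^2+t^3

Repeated division with remainder:
  t^4-10t^2+9 = (t^4-2t^3-12t^2+18t+27) + (2t^3+2t^2-18t-18)
  t^4-2t^3-12t^2+18t+27 = ((1/2)t-3/2)(2t^3+2t^2-18t-18) + (0)
Last nonzero remainder: 2t^3+2t^2-18t-18. Dividing through by 2 gives the monic gcd t^3+t^2-9t-9.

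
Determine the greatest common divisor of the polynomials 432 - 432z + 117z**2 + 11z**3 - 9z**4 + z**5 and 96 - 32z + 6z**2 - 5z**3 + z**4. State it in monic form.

12 - 7z + z**2

Repeated division with remainder:
  z**5 - 9z**4 + 11z**3 + 117z**2 - 432z + 432 = (z - 4)(z**4 - 5z**3 + 6z**2 - 32z + 96) + (-15z**3 + 173z**2 - 656z + 816)
  z**4 - 5z**3 + 6z**2 - 32z + 96 = (-(1/15)z - 98/225)(-15z**3 + 173z**2 - 656z + 816) + ((8464/225)z**2 - (59248/225)z + 33856/75)
  -15z**3 + 173z**2 - 656z + 816 = (-(3375/8464)z + 3825/2116)((8464/225)z**2 - (59248/225)z + 33856/75) + (0)
Last nonzero remainder: (8464/225)z**2 - (59248/225)z + 33856/75. Dividing through by 8464/225 gives the monic gcd z**2 - 7z + 12.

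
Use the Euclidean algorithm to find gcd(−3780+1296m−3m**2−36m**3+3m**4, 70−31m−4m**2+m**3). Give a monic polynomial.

−7+m

Euclidean algorithm in ℚ[m]:
  3m**4−36m**3−3m**2+1296m−3780 = (3m−24)(m**3−4m**2−31m+70) + (−6m**2+342m−2100)
  m**3−4m**2−31m+70 = (−(1/6)m−53/6)(−6m**2+342m−2100) + (2640m−18480)
  −6m**2+342m−2100 = (−(1/440)m+5/44)(2640m−18480) + (0)
Last nonzero remainder: 2640m−18480. Dividing through by 2640 gives the monic gcd m−7.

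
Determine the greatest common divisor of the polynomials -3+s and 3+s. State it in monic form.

1

Apply the Euclidean algorithm:
  s-3 = (s+3) + (-6)
  s+3 = (-(1/6)s-1/2)(-6) + (0)
The last nonzero remainder is the constant -6, so the polynomials are coprime and gcd = 1.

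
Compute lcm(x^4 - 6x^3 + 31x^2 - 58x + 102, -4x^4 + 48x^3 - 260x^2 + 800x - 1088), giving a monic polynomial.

x^6 - 14x^5 + 95x^4 - 402x^3 + 1062x^2 - 1744x + 1632

By polynomial division,
  x^4 - 6x^3 + 31x^2 - 58x + 102 = (-1/4)(-4x^4 + 48x^3 - 260x^2 + 800x - 1088) + (6x^3 - 34x^2 + 142x - 170)
  -4x^4 + 48x^3 - 260x^2 + 800x - 1088 = (-(2/3)x + 38/9)(6x^3 - 34x^2 + 142x - 170) + (-(196/9)x^2 + (784/9)x - 3332/9)
  6x^3 - 34x^2 + 142x - 170 = (-(27/98)x + 45/98)(-(196/9)x^2 + (784/9)x - 3332/9) + (0)
Last nonzero remainder: -(196/9)x^2 + (784/9)x - 3332/9. Dividing through by -196/9 gives the monic gcd x^2 - 4x + 17.
Then lcm(f, g) = f·g / gcd(f, g); expanding and making the result monic gives the answer.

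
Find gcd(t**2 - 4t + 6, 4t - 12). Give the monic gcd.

1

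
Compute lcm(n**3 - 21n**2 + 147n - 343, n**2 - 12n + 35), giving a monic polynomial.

Apply the Euclidean algorithm:
  n**3 - 21n**2 + 147n - 343 = (n - 9)(n**2 - 12n + 35) + (4n - 28)
  n**2 - 12n + 35 = ((1/4)n - 5/4)(4n - 28) + (0)
Last nonzero remainder: 4n - 28. Dividing through by 4 gives the monic gcd n - 7.
Then lcm(f, g) = f·g / gcd(f, g); expanding and making the result monic gives the answer.

n**4 - 26n**3 + 252n**2 - 1078n + 1715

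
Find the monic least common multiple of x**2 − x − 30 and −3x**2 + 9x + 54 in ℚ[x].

Repeated division with remainder:
  x**2 − x − 30 = (−1/3)(−3x**2 + 9x + 54) + (2x − 12)
  −3x**2 + 9x + 54 = (−(3/2)x − 9/2)(2x − 12) + (0)
Last nonzero remainder: 2x − 12. Dividing through by 2 gives the monic gcd x − 6.
Then lcm(f, g) = f·g / gcd(f, g); expanding and making the result monic gives the answer.

x**3 + 2x**2 − 33x − 90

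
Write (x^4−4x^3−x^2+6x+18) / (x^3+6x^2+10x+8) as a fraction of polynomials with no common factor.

(x^2−6x+9)/(x+4)

Repeated division with remainder:
  x^4−4x^3−x^2+6x+18 = (x−10)(x^3+6x^2+10x+8) + (49x^2+98x+98)
  x^3+6x^2+10x+8 = ((1/49)x+4/49)(49x^2+98x+98) + (0)
Last nonzero remainder: 49x^2+98x+98. Dividing through by 49 gives the monic gcd x^2+2x+2.
Cancel x^2+2x+2 from numerator and denominator to get the reduced form.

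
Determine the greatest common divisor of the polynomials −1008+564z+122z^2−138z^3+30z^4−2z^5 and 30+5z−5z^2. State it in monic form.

−6−z+z^2

Apply the Euclidean algorithm:
  −2z^5+30z^4−138z^3+122z^2+564z−1008 = ((2/5)z^3−(28/5)z^2+(122/5)z−168/5)(−5z^2+5z+30) + (0)
Last nonzero remainder: −5z^2+5z+30. Dividing through by −5 gives the monic gcd z^2−z−6.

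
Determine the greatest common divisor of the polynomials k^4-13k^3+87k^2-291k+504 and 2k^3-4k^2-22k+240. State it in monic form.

k^2-7k+24

Repeated division with remainder:
  k^4-13k^3+87k^2-291k+504 = ((1/2)k-11/2)(2k^3-4k^2-22k+240) + (76k^2-532k+1824)
  2k^3-4k^2-22k+240 = ((1/38)k+5/38)(76k^2-532k+1824) + (0)
Last nonzero remainder: 76k^2-532k+1824. Dividing through by 76 gives the monic gcd k^2-7k+24.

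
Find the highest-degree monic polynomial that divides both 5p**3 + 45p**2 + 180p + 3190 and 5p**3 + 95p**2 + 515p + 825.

Euclidean algorithm in ℚ[p]:
  5p**3 + 45p**2 + 180p + 3190 = (5p**3 + 95p**2 + 515p + 825) + (-50p**2 - 335p + 2365)
  5p**3 + 95p**2 + 515p + 825 = (-(1/10)p - 123/100)(-50p**2 - 335p + 2365) + ((6789/20)p + 74679/20)
  -50p**2 - 335p + 2365 = (-(1000/6789)p + 4300/6789)((6789/20)p + 74679/20) + (0)
Last nonzero remainder: (6789/20)p + 74679/20. Dividing through by 6789/20 gives the monic gcd p + 11.

p + 11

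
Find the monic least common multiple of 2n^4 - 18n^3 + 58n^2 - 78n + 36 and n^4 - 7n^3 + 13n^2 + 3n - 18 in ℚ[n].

Repeated division with remainder:
  2n^4 - 18n^3 + 58n^2 - 78n + 36 = (2)(n^4 - 7n^3 + 13n^2 + 3n - 18) + (-4n^3 + 32n^2 - 84n + 72)
  n^4 - 7n^3 + 13n^2 + 3n - 18 = (-(1/4)n - 1/4)(-4n^3 + 32n^2 - 84n + 72) + (0)
Last nonzero remainder: -4n^3 + 32n^2 - 84n + 72. Dividing through by -4 gives the monic gcd n^3 - 8n^2 + 21n - 18.
Then lcm(f, g) = f·g / gcd(f, g); expanding and making the result monic gives the answer.

n^5 - 8n^4 + 20n^3 - 10n^2 - 21n + 18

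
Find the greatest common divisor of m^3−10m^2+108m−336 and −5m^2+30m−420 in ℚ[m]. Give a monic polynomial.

m^2−6m+84

Euclidean algorithm in ℚ[m]:
  m^3−10m^2+108m−336 = (−(1/5)m+4/5)(−5m^2+30m−420) + (0)
Last nonzero remainder: −5m^2+30m−420. Dividing through by −5 gives the monic gcd m^2−6m+84.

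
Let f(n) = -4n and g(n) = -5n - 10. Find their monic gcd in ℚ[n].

1

Apply the Euclidean algorithm:
  -4n = (4/5)(-5n - 10) + (8)
  -5n - 10 = (-(5/8)n - 5/4)(8) + (0)
The last nonzero remainder is the constant 8, so the polynomials are coprime and gcd = 1.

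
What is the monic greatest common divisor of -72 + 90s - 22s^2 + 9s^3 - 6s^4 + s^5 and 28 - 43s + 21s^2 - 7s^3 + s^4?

Repeated division with remainder:
  s^5 - 6s^4 + 9s^3 - 22s^2 + 90s - 72 = (s + 1)(s^4 - 7s^3 + 21s^2 - 43s + 28) + (-5s^3 + 105s - 100)
  s^4 - 7s^3 + 21s^2 - 43s + 28 = (-(1/5)s + 7/5)(-5s^3 + 105s - 100) + (42s^2 - 210s + 168)
  -5s^3 + 105s - 100 = (-(5/42)s - 25/42)(42s^2 - 210s + 168) + (0)
Last nonzero remainder: 42s^2 - 210s + 168. Dividing through by 42 gives the monic gcd s^2 - 5s + 4.

4 - 5s + s^2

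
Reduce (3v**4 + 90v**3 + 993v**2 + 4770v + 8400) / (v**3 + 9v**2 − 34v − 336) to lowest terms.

(3v**2 + 45v + 150)/(v − 6)

By polynomial division,
  3v**4 + 90v**3 + 993v**2 + 4770v + 8400 = (3v + 63)(v**3 + 9v**2 − 34v − 336) + (528v**2 + 7920v + 29568)
  v**3 + 9v**2 − 34v − 336 = ((1/528)v − 1/88)(528v**2 + 7920v + 29568) + (0)
Last nonzero remainder: 528v**2 + 7920v + 29568. Dividing through by 528 gives the monic gcd v**2 + 15v + 56.
Cancel v**2 + 15v + 56 from numerator and denominator to get the reduced form.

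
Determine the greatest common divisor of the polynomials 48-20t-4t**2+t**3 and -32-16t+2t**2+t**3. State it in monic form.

4+t

Euclidean algorithm in ℚ[t]:
  t**3-4t**2-20t+48 = (t**3+2t**2-16t-32) + (-6t**2-4t+80)
  t**3+2t**2-16t-32 = (-(1/6)t-2/9)(-6t**2-4t+80) + (-(32/9)t-128/9)
  -6t**2-4t+80 = ((27/16)t-45/8)(-(32/9)t-128/9) + (0)
Last nonzero remainder: -(32/9)t-128/9. Dividing through by -32/9 gives the monic gcd t+4.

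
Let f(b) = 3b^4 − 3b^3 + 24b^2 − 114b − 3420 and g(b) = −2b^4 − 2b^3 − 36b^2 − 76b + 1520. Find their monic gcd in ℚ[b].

b^3 + 5b^2 + 38b + 190

Apply the Euclidean algorithm:
  3b^4 − 3b^3 + 24b^2 − 114b − 3420 = (−3/2)(−2b^4 − 2b^3 − 36b^2 − 76b + 1520) + (−6b^3 − 30b^2 − 228b − 1140)
  −2b^4 − 2b^3 − 36b^2 − 76b + 1520 = ((1/3)b − 4/3)(−6b^3 − 30b^2 − 228b − 1140) + (0)
Last nonzero remainder: −6b^3 − 30b^2 − 228b − 1140. Dividing through by −6 gives the monic gcd b^3 + 5b^2 + 38b + 190.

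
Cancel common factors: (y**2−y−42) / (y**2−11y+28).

(y+6)/(y−4)

Euclidean algorithm in ℚ[y]:
  y**2−y−42 = (y**2−11y+28) + (10y−70)
  y**2−11y+28 = ((1/10)y−2/5)(10y−70) + (0)
Last nonzero remainder: 10y−70. Dividing through by 10 gives the monic gcd y−7.
Cancel y−7 from numerator and denominator to get the reduced form.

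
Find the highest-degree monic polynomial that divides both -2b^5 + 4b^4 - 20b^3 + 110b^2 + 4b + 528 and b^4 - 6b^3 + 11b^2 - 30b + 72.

b^3 - 3b^2 + 2b - 24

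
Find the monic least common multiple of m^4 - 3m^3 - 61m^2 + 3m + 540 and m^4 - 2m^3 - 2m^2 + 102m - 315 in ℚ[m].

m^6 - 7m^5 - 28m^4 + 184m^3 - 753m^2 - 2097m + 11340

Repeated division with remainder:
  m^4 - 3m^3 - 61m^2 + 3m + 540 = (m^4 - 2m^3 - 2m^2 + 102m - 315) + (-m^3 - 59m^2 - 99m + 855)
  m^4 - 2m^3 - 2m^2 + 102m - 315 = (-m + 61)(-m^3 - 59m^2 - 99m + 855) + (3498m^2 + 6996m - 52470)
  -m^3 - 59m^2 - 99m + 855 = (-(1/3498)m - 19/1166)(3498m^2 + 6996m - 52470) + (0)
Last nonzero remainder: 3498m^2 + 6996m - 52470. Dividing through by 3498 gives the monic gcd m^2 + 2m - 15.
Then lcm(f, g) = f·g / gcd(f, g); expanding and making the result monic gives the answer.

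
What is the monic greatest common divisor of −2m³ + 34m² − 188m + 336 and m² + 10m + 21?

1

Euclidean algorithm in ℚ[m]:
  −2m³ + 34m² − 188m + 336 = (−2m + 54)(m² + 10m + 21) + (−686m − 798)
  m² + 10m + 21 = (−(1/686)m − 433/33614)(−686m − 798) + (25740/2401)
  −686m − 798 = (−(823543/12870)m − 319333/4290)(25740/2401) + (0)
The last nonzero remainder is the constant 25740/2401, so the polynomials are coprime and gcd = 1.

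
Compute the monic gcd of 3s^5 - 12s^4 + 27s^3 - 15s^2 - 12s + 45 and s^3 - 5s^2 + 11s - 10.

Apply the Euclidean algorithm:
  3s^5 - 12s^4 + 27s^3 - 15s^2 - 12s + 45 = (3s^2 + 3s + 9)(s^3 - 5s^2 + 11s - 10) + (27s^2 - 81s + 135)
  s^3 - 5s^2 + 11s - 10 = ((1/27)s - 2/27)(27s^2 - 81s + 135) + (0)
Last nonzero remainder: 27s^2 - 81s + 135. Dividing through by 27 gives the monic gcd s^2 - 3s + 5.

s^2 - 3s + 5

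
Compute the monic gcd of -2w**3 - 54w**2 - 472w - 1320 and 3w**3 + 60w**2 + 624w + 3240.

Repeated division with remainder:
  -2w**3 - 54w**2 - 472w - 1320 = (-2/3)(3w**3 + 60w**2 + 624w + 3240) + (-14w**2 - 56w + 840)
  3w**3 + 60w**2 + 624w + 3240 = (-(3/14)w - 24/7)(-14w**2 - 56w + 840) + (612w + 6120)
  -14w**2 - 56w + 840 = (-(7/306)w + 7/51)(612w + 6120) + (0)
Last nonzero remainder: 612w + 6120. Dividing through by 612 gives the monic gcd w + 10.

w + 10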